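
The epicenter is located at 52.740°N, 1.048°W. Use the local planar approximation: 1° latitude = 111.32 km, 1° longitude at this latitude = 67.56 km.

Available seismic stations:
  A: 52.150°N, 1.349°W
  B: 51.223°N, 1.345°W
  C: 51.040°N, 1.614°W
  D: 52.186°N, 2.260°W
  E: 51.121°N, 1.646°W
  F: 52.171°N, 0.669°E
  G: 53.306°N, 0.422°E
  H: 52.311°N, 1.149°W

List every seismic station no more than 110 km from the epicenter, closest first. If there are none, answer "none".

Distances from 52.740°N, 1.048°W:
A: √((-0.590·111.32)² + (-0.301·67.56)²) = √(4313.70477 + 413.53500) = 68.755 km
B: √((-1.517·111.32)² + (-0.297·67.56)²) = √(28517.90099 + 402.61707) = 170.060 km
C: √((-1.700·111.32)² + (-0.566·67.56)²) = √(35813.29154 + 1462.21806) = 193.069 km
D: √((-0.554·111.32)² + (-1.212·67.56)²) = √(3803.34678 + 6704.77983) = 102.509 km
E: √((-1.619·111.32)² + (-0.598·67.56)²) = √(32481.80037 + 1632.23110) = 184.700 km
F: √((-0.569·111.32)² + (1.717·67.56)²) = √(4012.09242 + 13456.12064) = 132.167 km
G: √((0.566·111.32)² + (1.470·67.56)²) = √(3969.89717 + 9863.11169) = 117.614 km
H: √((-0.429·111.32)² + (-0.101·67.56)²) = √(2280.66228 + 46.56097) = 48.241 km
Threshold 110 km: H (48.241 km), A (68.755 km), D (102.509 km) are within range.

H, A, D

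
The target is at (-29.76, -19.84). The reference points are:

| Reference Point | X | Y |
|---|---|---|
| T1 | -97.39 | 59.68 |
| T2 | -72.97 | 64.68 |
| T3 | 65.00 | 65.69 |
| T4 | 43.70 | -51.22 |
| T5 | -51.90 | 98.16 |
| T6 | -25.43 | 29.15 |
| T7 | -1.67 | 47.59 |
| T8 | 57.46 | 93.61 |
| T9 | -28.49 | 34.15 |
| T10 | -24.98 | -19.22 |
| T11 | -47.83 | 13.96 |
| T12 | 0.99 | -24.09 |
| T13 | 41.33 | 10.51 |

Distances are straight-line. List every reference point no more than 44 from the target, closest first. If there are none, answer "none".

Distances from (-29.76, -19.84):
T1: 104.39
T2: 94.92
T3: 127.65
T4: 79.88
T5: 120.06
T6: 49.18
T7: 73.05
T8: 143.10
T9: 54.00
T10: 4.82
T11: 38.33
T12: 31.04
T13: 77.30
Threshold 44: T10 (4.82), T12 (31.04), T11 (38.33) are within range.

T10, T12, T11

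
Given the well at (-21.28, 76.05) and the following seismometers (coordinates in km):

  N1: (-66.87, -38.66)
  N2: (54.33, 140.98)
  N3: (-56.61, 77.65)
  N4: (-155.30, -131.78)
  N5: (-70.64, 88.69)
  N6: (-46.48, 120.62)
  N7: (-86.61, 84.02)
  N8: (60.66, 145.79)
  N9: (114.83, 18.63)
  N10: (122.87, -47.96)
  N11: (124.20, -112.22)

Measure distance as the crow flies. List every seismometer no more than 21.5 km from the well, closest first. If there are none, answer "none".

Distances from (-21.28, 76.05):
N1: 123.44 km
N2: 99.66 km
N3: 35.37 km
N4: 247.29 km
N5: 50.95 km
N6: 51.20 km
N7: 65.81 km
N8: 107.60 km
N9: 147.73 km
N10: 190.15 km
N11: 237.93 km
Threshold 21.5 km: none within range.

none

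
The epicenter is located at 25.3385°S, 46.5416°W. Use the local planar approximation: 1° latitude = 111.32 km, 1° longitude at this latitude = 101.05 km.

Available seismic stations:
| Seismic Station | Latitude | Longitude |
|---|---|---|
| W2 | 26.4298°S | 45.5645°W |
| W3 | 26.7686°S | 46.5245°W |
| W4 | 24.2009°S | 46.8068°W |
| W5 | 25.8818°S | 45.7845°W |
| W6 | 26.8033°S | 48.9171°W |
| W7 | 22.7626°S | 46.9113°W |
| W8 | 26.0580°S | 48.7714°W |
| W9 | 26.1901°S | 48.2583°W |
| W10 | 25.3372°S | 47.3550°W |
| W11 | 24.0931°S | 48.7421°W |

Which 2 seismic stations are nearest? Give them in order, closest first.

W10, W5

Distances from 25.3385°S, 46.5416°W:
W2: √((-1.0913·111.32)² + (0.9771·101.05)²) = √(14758.244660 + 9748.788810) = 156.5472 km
W3: √((-1.4301·111.32)² + (0.0171·101.05)²) = √(25344.236270 + 2.985828) = 159.2081 km
W4: √((1.1376·111.32)² + (-0.2652·101.05)²) = √(16037.089839 + 718.157458) = 129.4421 km
W5: √((-0.5433·111.32)² + (0.7571·101.05)²) = √(3657.849270 + 5853.008140) = 97.5236 km
W6: √((-1.4648·111.32)² + (-2.3755·101.05)²) = √(26589.064523 + 57621.253960) = 290.1901 km
W7: √((2.5759·111.32)² + (-0.3697·101.05)²) = √(82225.096819 + 1395.633986) = 289.1725 km
W8: √((-0.7195·111.32)² + (-2.2298·101.05)²) = √(6415.167376 + 50769.683727) = 239.1335 km
W9: √((-0.8516·111.32)² + (-1.7167·101.05)²) = √(8987.061235 + 30092.720399) = 197.6861 km
W10: √((0.0013·111.32)² + (-0.8134·101.05)²) = √(0.020943 + 6755.865143) = 82.1942 km
W11: √((1.2454·111.32)² + (-2.2005·101.05)²) = √(19220.475080 + 49444.203078) = 262.0395 km
Sorted: W10 (82.1942 km) < W5 (97.5236 km) < W4 (129.4421 km) < W2 (156.5472 km) < …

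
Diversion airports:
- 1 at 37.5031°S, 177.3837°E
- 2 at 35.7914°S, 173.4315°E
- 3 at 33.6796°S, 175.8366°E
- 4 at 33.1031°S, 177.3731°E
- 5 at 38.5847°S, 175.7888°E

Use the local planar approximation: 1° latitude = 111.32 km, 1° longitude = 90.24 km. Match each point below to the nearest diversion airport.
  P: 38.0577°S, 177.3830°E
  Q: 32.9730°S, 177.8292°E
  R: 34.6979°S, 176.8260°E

P→1; Q→4; R→3

P at 38.0577°S, 177.3830°E:
  1: √((0.5546·111.32)² + (0.0007·90.24)²) = √(3811.589534 + 0.003990) = 61.7381 km
  2: √((2.2663·111.32)² + (-3.9515·90.24)²) = √(63647.477013 + 127151.692629) = 436.8056 km
  3: √((4.3781·111.32)² + (-1.5464·90.24)²) = √(237529.606576 + 19473.403166) = 506.9546 km
  4: √((4.9546·111.32)² + (-0.0099·90.24)²) = √(304203.069539 + 0.798121) = 551.5468 km
  5: √((-0.5270·111.32)² + (-1.5942·90.24)²) = √(3441.657317 + 20695.874534) = 155.3626 km
  → nearest: 1 (61.7381 km)
Q at 32.9730°S, 177.8292°E:
  1: √((-4.5301·111.32)² + (-0.4455·90.24)²) = √(254309.142381 + 1616.194372) = 505.8906 km
  2: √((-2.8184·111.32)² + (-4.3977·90.24)²) = √(98435.478253 + 157488.690680) = 505.8895 km
  3: √((-0.7066·111.32)² + (-1.9926·90.24)²) = √(6187.192973 + 32332.435900) = 196.2642 km
  4: √((-0.1301·111.32)² + (-0.4561·90.24)²) = √(209.749526 + 1694.019159) = 43.6322 km
  5: √((-5.6117·111.32)² + (-2.0404·90.24)²) = √(390243.148364 + 33902.271927) = 651.2645 km
  → nearest: 4 (43.6322 km)
R at 34.6979°S, 176.8260°E:
  1: √((-2.8052·111.32)² + (0.5577·90.24)²) = √(97515.590686 + 2532.791630) = 316.3043 km
  2: √((-1.0935·111.32)² + (-3.3945·90.24)²) = √(14817.808236 + 93831.746355) = 329.6203 km
  3: √((1.0183·111.32)² + (-0.9894·90.24)²) = √(12849.844816 + 7971.535515) = 144.2962 km
  4: √((1.5948·111.32)² + (0.5471·90.24)²) = √(31518.014378 + 2437.426917) = 184.2700 km
  5: √((-3.8868·111.32)² + (-1.0372·90.24)²) = √(187210.750129 + 8760.384931) = 442.6863 km
  → nearest: 3 (144.2962 km)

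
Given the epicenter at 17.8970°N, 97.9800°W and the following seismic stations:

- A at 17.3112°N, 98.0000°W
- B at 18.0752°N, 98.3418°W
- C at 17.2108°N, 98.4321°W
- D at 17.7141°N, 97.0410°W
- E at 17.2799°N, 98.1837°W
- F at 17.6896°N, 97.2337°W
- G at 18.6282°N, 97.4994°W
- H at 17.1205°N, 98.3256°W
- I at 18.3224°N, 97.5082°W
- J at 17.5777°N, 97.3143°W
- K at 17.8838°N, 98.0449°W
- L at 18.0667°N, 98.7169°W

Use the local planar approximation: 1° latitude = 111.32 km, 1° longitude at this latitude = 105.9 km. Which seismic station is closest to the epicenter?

K

Distances from 17.8970°N, 97.9800°W:
A: √((-0.5858·111.32)² + (-0.0200·105.9)²) = √(4252.507909 + 4.485924) = 65.2456 km
B: √((0.1782·111.32)² + (-0.3618·105.9)²) = √(393.515456 + 1468.010106) = 43.1454 km
C: √((-0.6862·111.32)² + (-0.4521·105.9)²) = √(5835.093544 + 2292.244473) = 90.1517 km
D: √((-0.1829·111.32)² + (0.9390·105.9)²) = √(414.547028 + 9888.333488) = 101.5031 km
E: √((-0.6171·111.32)² + (-0.2037·105.9)²) = √(4719.081612 + 465.343850) = 72.0030 km
F: √((-0.2074·111.32)² + (0.7463·105.9)²) = √(533.045031 + 6246.241960) = 82.3364 km
G: √((0.7312·111.32)² + (0.4806·105.9)²) = √(6625.501563 + 2590.355992) = 95.9993 km
H: √((-0.7765·111.32)² + (-0.3456·105.9)²) = √(7471.870142 + 1339.489729) = 93.8688 km
I: √((0.4254·111.32)² + (0.4718·105.9)²) = √(2242.546032 + 2496.363324) = 68.8397 km
J: √((-0.3193·111.32)² + (0.6657·105.9)²) = √(1263.409774 + 4969.915836) = 78.9514 km
K: √((-0.0132·111.32)² + (-0.0649·105.9)²) = √(2.159207 + 47.236892) = 7.0282 km
L: √((0.1697·111.32)² + (-0.7369·105.9)²) = √(356.870032 + 6089.884182) = 80.2917 km
Minimum: K at 7.0282 km.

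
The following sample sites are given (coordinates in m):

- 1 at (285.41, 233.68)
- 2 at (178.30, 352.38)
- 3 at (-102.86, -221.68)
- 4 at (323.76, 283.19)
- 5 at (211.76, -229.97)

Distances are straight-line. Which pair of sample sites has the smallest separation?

Pairwise distances:
1–2: 159.88 m
1–3: 598.42 m
1–4: 62.63 m
1–5: 469.46 m
2–3: 639.22 m
2–4: 161.08 m
2–5: 583.31 m
3–4: 660.98 m
3–5: 314.73 m
4–5: 525.24 m
Closest pair: 1–4 at 62.63 m.

1 and 4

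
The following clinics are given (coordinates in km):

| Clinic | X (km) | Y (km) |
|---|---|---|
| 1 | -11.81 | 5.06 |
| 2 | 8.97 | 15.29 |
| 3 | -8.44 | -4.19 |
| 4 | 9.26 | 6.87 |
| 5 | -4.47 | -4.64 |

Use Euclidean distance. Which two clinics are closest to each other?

3 and 5

Pairwise distances:
3–5: 4.00 km
2–4: 8.42 km
1–3: 9.84 km
1–5: 12.16 km
4–5: 17.92 km
3–4: 20.87 km
1–4: 21.15 km
1–2: 23.16 km
2–5: 24.04 km
2–3: 26.13 km
Closest pair: 3–5 at 4.00 km.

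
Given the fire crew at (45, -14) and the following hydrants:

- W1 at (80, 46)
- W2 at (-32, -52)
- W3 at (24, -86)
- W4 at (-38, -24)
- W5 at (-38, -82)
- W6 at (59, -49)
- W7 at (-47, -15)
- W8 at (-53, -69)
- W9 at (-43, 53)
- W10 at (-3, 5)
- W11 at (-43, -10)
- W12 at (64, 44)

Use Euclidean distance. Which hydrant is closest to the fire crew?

Distances from (45, -14):
W1: √((35)² + (60)²) = √(1225.000 + 3600.000) = 69.5
W2: √((-77)² + (-38)²) = √(5929.000 + 1444.000) = 85.9
W3: √((-21)² + (-72)²) = √(441.000 + 5184.000) = 75.0
W4: √((-83)² + (-10)²) = √(6889.000 + 100.000) = 83.6
W5: √((-83)² + (-68)²) = √(6889.000 + 4624.000) = 107.3
W6: √((14)² + (-35)²) = √(196.000 + 1225.000) = 37.7
W7: √((-92)² + (-1)²) = √(8464.000 + 1.000) = 92.0
W8: √((-98)² + (-55)²) = √(9604.000 + 3025.000) = 112.4
W9: √((-88)² + (67)²) = √(7744.000 + 4489.000) = 110.6
W10: √((-48)² + (19)²) = √(2304.000 + 361.000) = 51.6
W11: √((-88)² + (4)²) = √(7744.000 + 16.000) = 88.1
W12: √((19)² + (58)²) = √(361.000 + 3364.000) = 61.0
Minimum: W6 at 37.7.

W6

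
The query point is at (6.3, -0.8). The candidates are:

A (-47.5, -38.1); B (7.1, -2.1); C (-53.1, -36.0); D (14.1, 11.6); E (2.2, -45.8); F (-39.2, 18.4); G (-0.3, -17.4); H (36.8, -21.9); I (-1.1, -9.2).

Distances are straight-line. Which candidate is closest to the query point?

Distances from (6.3, -0.8):
A: 65.5
B: 1.5
C: 69.0
D: 14.6
E: 45.2
F: 49.4
G: 17.9
H: 37.1
I: 11.2
Minimum: B at 1.5.

B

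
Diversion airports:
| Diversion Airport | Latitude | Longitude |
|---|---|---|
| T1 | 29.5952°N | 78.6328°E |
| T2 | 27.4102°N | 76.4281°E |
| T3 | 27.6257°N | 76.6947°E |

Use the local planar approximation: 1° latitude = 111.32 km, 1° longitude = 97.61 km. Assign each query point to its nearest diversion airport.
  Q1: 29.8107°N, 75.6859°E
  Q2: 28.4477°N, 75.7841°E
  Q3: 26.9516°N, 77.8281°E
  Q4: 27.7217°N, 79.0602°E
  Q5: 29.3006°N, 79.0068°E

Q1→T3; Q2→T3; Q3→T3; Q4→T1; Q5→T1

Q1 at 29.8107°N, 75.6859°E:
  T1: 288.6455 km
  T2: 276.8699 km
  T3: 262.4100 km
  → nearest: T3 (262.4100 km)
Q2 at 28.4477°N, 75.7841°E:
  T1: 305.9995 km
  T2: 131.4932 km
  T3: 127.5675 km
  → nearest: T3 (127.5675 km)
Q3 at 26.9516°N, 77.8281°E:
  T1: 304.5876 km
  T2: 145.8786 km
  T3: 133.6801 km
  → nearest: T3 (133.6801 km)
Q4 at 27.7217°N, 79.0602°E:
  T1: 212.6896 km
  T2: 259.2488 km
  T3: 231.1436 km
  → nearest: T1 (212.6896 km)
Q5 at 29.3006°N, 79.0068°E:
  T1: 49.0734 km
  T2: 328.0870 km
  T3: 292.7403 km
  → nearest: T1 (49.0734 km)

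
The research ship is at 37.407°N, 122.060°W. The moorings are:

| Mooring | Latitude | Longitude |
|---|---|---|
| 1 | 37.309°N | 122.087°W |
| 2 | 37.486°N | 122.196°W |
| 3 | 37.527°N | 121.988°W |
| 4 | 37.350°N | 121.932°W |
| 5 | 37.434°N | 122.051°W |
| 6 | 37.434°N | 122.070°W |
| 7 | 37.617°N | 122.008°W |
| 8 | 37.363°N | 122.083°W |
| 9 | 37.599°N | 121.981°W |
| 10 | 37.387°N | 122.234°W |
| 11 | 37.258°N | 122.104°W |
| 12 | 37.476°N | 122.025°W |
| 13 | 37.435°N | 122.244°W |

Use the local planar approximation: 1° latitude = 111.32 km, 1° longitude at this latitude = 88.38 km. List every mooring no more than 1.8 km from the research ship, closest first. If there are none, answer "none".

Distances from 37.407°N, 122.060°W:
1: √((-0.098·111.32)² + (-0.027·88.38)²) = √(119.01414 + 5.69424) = 11.167 km
2: √((0.079·111.32)² + (-0.136·88.38)²) = √(77.33936 + 144.47271) = 14.893 km
3: √((0.120·111.32)² + (0.072·88.38)²) = √(178.44685 + 40.49235) = 14.797 km
4: √((-0.057·111.32)² + (0.128·88.38)²) = √(40.26207 + 127.97582) = 12.971 km
5: √((0.027·111.32)² + (0.009·88.38)²) = √(9.03387 + 0.63269) = 3.109 km
6: √((0.027·111.32)² + (-0.010·88.38)²) = √(9.03387 + 0.78110) = 3.133 km
7: √((0.210·111.32)² + (0.052·88.38)²) = √(546.49348 + 21.12101) = 23.825 km
8: √((-0.044·111.32)² + (-0.023·88.38)²) = √(23.99119 + 4.13203) = 5.303 km
9: √((0.192·111.32)² + (0.079·88.38)²) = √(456.82394 + 48.74860) = 22.485 km
10: √((-0.020·111.32)² + (-0.174·88.38)²) = √(4.95686 + 236.48657) = 15.538 km
11: √((-0.149·111.32)² + (-0.044·88.38)²) = √(275.11795 + 15.12214) = 17.036 km
12: √((0.069·111.32)² + (0.035·88.38)²) = √(58.99899 + 9.56850) = 8.281 km
13: √((0.028·111.32)² + (-0.184·88.38)²) = √(9.71544 + 264.45004) = 16.558 km
Threshold 1.8 km: none within range.

none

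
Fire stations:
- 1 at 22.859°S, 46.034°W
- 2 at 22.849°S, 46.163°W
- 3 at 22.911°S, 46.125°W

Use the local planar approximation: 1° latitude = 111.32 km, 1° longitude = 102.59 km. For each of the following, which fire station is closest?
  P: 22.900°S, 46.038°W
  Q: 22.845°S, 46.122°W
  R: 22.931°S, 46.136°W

P at 22.900°S, 46.038°W:
  1: √((0.041·111.32)² + (0.004·102.59)²) = √(20.83119 + 0.16840) = 4.583 km
  2: √((0.051·111.32)² + (-0.125·102.59)²) = √(32.23196 + 164.44856) = 14.024 km
  3: √((-0.011·111.32)² + (-0.087·102.59)²) = √(1.49945 + 79.66152) = 9.009 km
  → nearest: 1 (4.583 km)
Q at 22.845°S, 46.122°W:
  1: √((-0.014·111.32)² + (0.088·102.59)²) = √(2.42886 + 81.50334) = 9.161 km
  2: √((-0.004·111.32)² + (-0.041·102.59)²) = √(0.19827 + 17.69203) = 4.230 km
  3: √((-0.066·111.32)² + (-0.003·102.59)²) = √(53.98017 + 0.09472) = 7.354 km
  → nearest: 2 (4.230 km)
R at 22.931°S, 46.136°W:
  1: √((0.072·111.32)² + (0.102·102.59)²) = √(64.24087 + 109.49906) = 13.181 km
  2: √((0.082·111.32)² + (-0.027·102.59)²) = √(83.32477 + 7.67251) = 9.539 km
  3: √((0.020·111.32)² + (0.011·102.59)²) = √(4.95686 + 1.27349) = 2.496 km
  → nearest: 3 (2.496 km)

P→1; Q→2; R→3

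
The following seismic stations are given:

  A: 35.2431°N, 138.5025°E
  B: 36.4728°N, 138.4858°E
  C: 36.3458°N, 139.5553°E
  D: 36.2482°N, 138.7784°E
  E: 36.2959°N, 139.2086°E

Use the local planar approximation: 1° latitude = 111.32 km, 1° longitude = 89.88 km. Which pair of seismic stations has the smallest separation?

Pairwise distances:
A–B: 136.8984 km
A–C: 154.9910 km
A–D: 114.6028 km
A–E: 133.2780 km
B–C: 97.1607 km
B–D: 36.2871 km
B–E: 67.8843 km
C–D: 70.6680 km
C–E: 31.6526 km
D–E: 39.0293 km
Closest pair: C–E at 31.6526 km.

C and E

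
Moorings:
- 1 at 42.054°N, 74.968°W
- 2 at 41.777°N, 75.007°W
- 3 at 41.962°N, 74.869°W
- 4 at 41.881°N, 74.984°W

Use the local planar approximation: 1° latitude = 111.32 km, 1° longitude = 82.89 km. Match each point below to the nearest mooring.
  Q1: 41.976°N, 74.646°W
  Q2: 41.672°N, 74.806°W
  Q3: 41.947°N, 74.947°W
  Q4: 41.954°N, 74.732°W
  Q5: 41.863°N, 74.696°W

Q1→3; Q2→2; Q3→3; Q4→3; Q5→3

Q1 at 41.976°N, 74.646°W:
  1: 28.067 km
  2: 37.231 km
  3: 18.550 km
  4: 29.946 km
  → nearest: 3 (18.550 km)
Q2 at 41.672°N, 74.806°W:
  1: 44.594 km
  2: 20.352 km
  3: 32.702 km
  4: 27.550 km
  → nearest: 2 (20.352 km)
Q3 at 41.947°N, 74.947°W:
  1: 12.038 km
  2: 19.567 km
  3: 6.678 km
  4: 7.962 km
  → nearest: 3 (6.678 km)
Q4 at 41.954°N, 74.732°W:
  1: 22.508 km
  2: 30.130 km
  3: 11.391 km
  4: 22.413 km
  → nearest: 3 (11.391 km)
Q5 at 41.863°N, 74.696°W:
  1: 30.990 km
  2: 27.499 km
  3: 18.086 km
  4: 23.956 km
  → nearest: 3 (18.086 km)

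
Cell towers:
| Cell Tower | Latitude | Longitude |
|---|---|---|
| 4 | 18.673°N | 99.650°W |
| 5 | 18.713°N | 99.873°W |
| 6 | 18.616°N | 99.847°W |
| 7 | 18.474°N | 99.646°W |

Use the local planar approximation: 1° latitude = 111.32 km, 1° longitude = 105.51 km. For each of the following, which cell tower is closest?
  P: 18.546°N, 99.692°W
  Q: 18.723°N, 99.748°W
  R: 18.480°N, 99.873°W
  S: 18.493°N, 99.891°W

P→7; Q→4; R→6; S→6

P at 18.546°N, 99.692°W:
  4: 14.816 km
  5: 26.652 km
  6: 18.116 km
  7: 9.370 km
  → nearest: 7 (9.370 km)
Q at 18.723°N, 99.748°W:
  4: 11.743 km
  5: 13.236 km
  6: 15.843 km
  7: 29.735 km
  → nearest: 4 (11.743 km)
R at 18.480°N, 99.873°W:
  4: 31.862 km
  5: 25.938 km
  6: 15.386 km
  7: 23.960 km
  → nearest: 6 (15.386 km)
S at 18.493°N, 99.891°W:
  4: 32.374 km
  5: 24.564 km
  6: 14.458 km
  7: 25.936 km
  → nearest: 6 (14.458 km)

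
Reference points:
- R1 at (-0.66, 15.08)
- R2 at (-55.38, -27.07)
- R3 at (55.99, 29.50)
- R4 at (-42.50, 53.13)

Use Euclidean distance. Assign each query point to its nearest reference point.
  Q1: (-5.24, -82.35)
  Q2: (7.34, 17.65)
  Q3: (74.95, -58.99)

Q1 at (-5.24, -82.35):
  R1: √((4.58)² + (97.43)²) = √(20.9764 + 9492.6049) = 97.54
  R2: √((-50.14)² + (55.28)²) = √(2514.0196 + 3055.8784) = 74.63
  R3: √((61.23)² + (111.85)²) = √(3749.1129 + 12510.4225) = 127.51
  R4: √((-37.26)² + (135.48)²) = √(1388.3076 + 18354.8304) = 140.51
  → nearest: R2 (74.63)
Q2 at (7.34, 17.65):
  R1: √((-8.00)² + (-2.57)²) = √(64.0000 + 6.6049) = 8.40
  R2: √((-62.72)² + (-44.72)²) = √(3933.7984 + 1999.8784) = 77.03
  R3: √((48.65)² + (11.85)²) = √(2366.8225 + 140.4225) = 50.07
  R4: √((-49.84)² + (35.48)²) = √(2484.0256 + 1258.8304) = 61.18
  → nearest: R1 (8.40)
Q3 at (74.95, -58.99):
  R1: √((-75.61)² + (74.07)²) = √(5716.8721 + 5486.3649) = 105.85
  R2: √((-130.33)² + (31.92)²) = √(16985.9089 + 1018.8864) = 134.18
  R3: √((-18.96)² + (88.49)²) = √(359.4816 + 7830.4801) = 90.50
  R4: √((-117.45)² + (112.12)²) = √(13794.5025 + 12570.8944) = 162.37
  → nearest: R3 (90.50)

Q1→R2; Q2→R1; Q3→R3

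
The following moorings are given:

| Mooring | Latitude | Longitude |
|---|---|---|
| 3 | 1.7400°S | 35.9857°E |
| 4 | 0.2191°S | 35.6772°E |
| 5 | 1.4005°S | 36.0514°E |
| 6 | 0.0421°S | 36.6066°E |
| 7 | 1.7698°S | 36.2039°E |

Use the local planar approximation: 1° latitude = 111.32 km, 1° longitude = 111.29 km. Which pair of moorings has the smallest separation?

Pairwise distances:
3–4: 172.7526 km
3–5: 38.4939 km
3–6: 201.2453 km
3–7: 24.5090 km
4–5: 137.9495 km
4–6: 105.2929 km
4–7: 182.3044 km
5–6: 163.3536 km
5–7: 44.4760 km
6–7: 197.4801 km
Closest pair: 3–7 at 24.5090 km.

3 and 7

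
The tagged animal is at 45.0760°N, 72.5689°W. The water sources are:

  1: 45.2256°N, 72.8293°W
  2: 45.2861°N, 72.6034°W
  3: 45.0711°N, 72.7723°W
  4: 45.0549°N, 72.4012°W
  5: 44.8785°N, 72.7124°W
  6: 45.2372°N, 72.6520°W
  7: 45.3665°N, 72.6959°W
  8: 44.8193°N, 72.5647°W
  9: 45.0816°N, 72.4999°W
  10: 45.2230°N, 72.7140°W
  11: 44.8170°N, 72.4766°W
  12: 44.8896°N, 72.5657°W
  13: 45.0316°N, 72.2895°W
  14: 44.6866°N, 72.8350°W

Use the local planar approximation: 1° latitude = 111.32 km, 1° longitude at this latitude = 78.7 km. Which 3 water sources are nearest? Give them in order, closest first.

Distances from 45.0760°N, 72.5689°W:
1: √((0.1496·111.32)² + (-0.2604·78.7)²) = √(277.338130 + 419.982723) = 26.4068 km
2: √((0.2101·111.32)² + (-0.0345·78.7)²) = √(547.014074 + 7.372040) = 23.5454 km
3: √((-0.0049·111.32)² + (-0.2034·78.7)²) = √(0.297535 + 256.242617) = 16.0169 km
4: √((-0.0211·111.32)² + (0.1677·78.7)²) = √(5.517106 + 174.186940) = 13.4054 km
5: √((-0.1975·111.32)² + (-0.1435·78.7)²) = √(483.371004 + 127.542013) = 24.7167 km
6: √((0.1612·111.32)² + (-0.0831·78.7)²) = √(322.015273 + 42.771208) = 19.0994 km
7: √((0.2905·111.32)² + (-0.1270·78.7)²) = √(1045.775995 + 99.898026) = 33.8478 km
8: √((-0.2567·111.32)² + (0.0042·78.7)²) = √(816.578860 + 0.109257) = 28.5778 km
9: √((0.0056·111.32)² + (0.0690·78.7)²) = √(0.388618 + 29.488158) = 5.4660 km
10: √((0.1470·111.32)² + (-0.1451·78.7)²) = √(267.781805 + 130.402011) = 19.9545 km
11: √((-0.2590·111.32)² + (0.0923·78.7)²) = √(831.277304 + 52.765841) = 29.7329 km
12: √((-0.1864·111.32)² + (0.0032·78.7)²) = √(430.564492 + 0.063423) = 20.7516 km
13: √((-0.0444·111.32)² + (0.2794·78.7)²) = √(24.429374 + 483.506446) = 22.5374 km
14: √((-0.3894·111.32)² + (-0.2661·78.7)²) = √(1879.049798 + 438.570296) = 48.1417 km
Sorted: 9 (5.4660 km) < 4 (13.4054 km) < 3 (16.0169 km) < 6 (19.0994 km) < 10 (19.9545 km) < …

9, 4, 3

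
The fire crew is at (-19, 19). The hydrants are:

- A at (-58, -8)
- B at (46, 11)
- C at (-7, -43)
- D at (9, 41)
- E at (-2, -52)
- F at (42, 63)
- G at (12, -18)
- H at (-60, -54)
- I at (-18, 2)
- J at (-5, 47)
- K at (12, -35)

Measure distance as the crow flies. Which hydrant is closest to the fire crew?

I

Distances from (-19, 19):
A: 47.4
B: 65.5
C: 63.2
D: 35.6
E: 73.0
F: 75.2
G: 48.3
H: 83.7
I: 17.0
J: 31.3
K: 62.3
Minimum: I at 17.0.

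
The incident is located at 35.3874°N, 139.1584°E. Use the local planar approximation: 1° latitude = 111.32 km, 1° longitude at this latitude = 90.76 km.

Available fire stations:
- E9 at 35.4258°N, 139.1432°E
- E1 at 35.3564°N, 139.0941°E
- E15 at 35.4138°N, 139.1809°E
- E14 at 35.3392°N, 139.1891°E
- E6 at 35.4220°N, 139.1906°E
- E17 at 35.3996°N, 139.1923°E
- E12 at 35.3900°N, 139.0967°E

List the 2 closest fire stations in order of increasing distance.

E17, E15

Distances from 35.3874°N, 139.1584°E:
E9: 4.4918 km
E1: 6.7798 km
E15: 3.5787 km
E14: 6.0460 km
E6: 4.8349 km
E17: 3.3632 km
E12: 5.6074 km
Sorted: E17 (3.3632 km) < E15 (3.5787 km) < E9 (4.4918 km) < E6 (4.8349 km) < …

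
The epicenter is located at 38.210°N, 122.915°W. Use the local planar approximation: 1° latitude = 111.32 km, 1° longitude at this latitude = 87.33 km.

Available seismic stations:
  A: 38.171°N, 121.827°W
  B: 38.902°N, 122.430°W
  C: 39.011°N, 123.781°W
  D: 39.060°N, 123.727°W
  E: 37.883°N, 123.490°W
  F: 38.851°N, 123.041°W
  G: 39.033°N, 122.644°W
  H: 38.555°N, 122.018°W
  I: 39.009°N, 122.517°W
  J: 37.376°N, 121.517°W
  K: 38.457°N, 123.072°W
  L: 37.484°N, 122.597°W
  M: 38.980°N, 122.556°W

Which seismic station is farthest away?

Distances from 38.210°N, 122.915°W:
A: √((-0.039·111.32)² + (1.088·87.33)²) = √(18.84845 + 9027.85783) = 95.114 km
B: √((0.692·111.32)² + (0.485·87.33)²) = √(5934.15088 + 1793.95026) = 87.910 km
C: √((0.801·111.32)² + (-0.866·87.33)²) = √(7950.81096 + 5719.56111) = 116.920 km
D: √((0.850·111.32)² + (-0.812·87.33)²) = √(8953.32288 + 5028.50607) = 118.245 km
E: √((-0.327·111.32)² + (-0.575·87.33)²) = √(1325.07939 + 2521.52112) = 62.021 km
F: √((0.641·111.32)² + (-0.126·87.33)²) = √(5091.69586 + 121.07877) = 72.200 km
G: √((0.823·111.32)² + (0.271·87.33)²) = √(8393.55742 + 560.09991) = 94.624 km
H: √((0.345·111.32)² + (0.897·87.33)²) = √(1474.97475 + 6136.37379) = 87.243 km
I: √((0.799·111.32)² + (0.398·87.33)²) = √(7911.15610 + 1208.07268) = 95.495 km
J: √((-0.834·111.32)² + (1.398·87.33)²) = √(8619.42900 + 14905.31859) = 153.378 km
K: √((0.247·111.32)² + (-0.157·87.33)²) = √(756.03222 + 187.98631) = 30.725 km
L: √((-0.726·111.32)² + (0.318·87.33)²) = √(6531.60085 + 771.22511) = 85.457 km
M: √((0.770·111.32)² + (0.359·87.33)²) = √(7347.30123 + 982.91467) = 91.270 km
Maximum: J at 153.378 km.

J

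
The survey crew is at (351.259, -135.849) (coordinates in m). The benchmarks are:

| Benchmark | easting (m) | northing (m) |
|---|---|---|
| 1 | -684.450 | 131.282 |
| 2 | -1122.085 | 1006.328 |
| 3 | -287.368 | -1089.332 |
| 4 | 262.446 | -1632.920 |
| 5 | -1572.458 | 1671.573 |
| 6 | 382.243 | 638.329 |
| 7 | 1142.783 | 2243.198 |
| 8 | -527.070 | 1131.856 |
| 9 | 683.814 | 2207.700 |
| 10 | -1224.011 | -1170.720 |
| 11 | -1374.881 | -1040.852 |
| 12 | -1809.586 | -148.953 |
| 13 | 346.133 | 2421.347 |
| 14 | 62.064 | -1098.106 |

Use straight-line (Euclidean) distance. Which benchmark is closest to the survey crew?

6

Distances from (351.259, -135.849):
1: 1069.604 m
2: 1864.219 m
3: 1147.595 m
4: 1499.703 m
5: 2639.595 m
6: 774.798 m
7: 2507.264 m
8: 1542.251 m
9: 2367.027 m
10: 1884.790 m
11: 1948.997 m
12: 2160.885 m
13: 2557.201 m
14: 1004.775 m
Minimum: 6 at 774.798 m.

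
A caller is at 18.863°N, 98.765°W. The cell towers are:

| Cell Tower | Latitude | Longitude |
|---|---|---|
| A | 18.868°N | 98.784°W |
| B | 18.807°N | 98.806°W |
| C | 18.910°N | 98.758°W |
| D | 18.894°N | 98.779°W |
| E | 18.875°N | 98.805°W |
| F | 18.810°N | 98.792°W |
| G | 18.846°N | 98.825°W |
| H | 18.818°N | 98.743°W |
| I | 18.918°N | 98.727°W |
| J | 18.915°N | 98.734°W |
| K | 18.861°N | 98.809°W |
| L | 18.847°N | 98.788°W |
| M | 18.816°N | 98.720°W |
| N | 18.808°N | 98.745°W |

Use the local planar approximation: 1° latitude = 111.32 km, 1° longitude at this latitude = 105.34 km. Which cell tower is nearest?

A

Distances from 18.863°N, 98.765°W:
A: 2.077 km
B: 7.584 km
C: 5.284 km
D: 3.753 km
E: 4.420 km
F: 6.550 km
G: 6.598 km
H: 5.519 km
I: 7.315 km
J: 6.646 km
K: 4.640 km
L: 3.007 km
M: 7.060 km
N: 6.475 km
Minimum: A at 2.077 km.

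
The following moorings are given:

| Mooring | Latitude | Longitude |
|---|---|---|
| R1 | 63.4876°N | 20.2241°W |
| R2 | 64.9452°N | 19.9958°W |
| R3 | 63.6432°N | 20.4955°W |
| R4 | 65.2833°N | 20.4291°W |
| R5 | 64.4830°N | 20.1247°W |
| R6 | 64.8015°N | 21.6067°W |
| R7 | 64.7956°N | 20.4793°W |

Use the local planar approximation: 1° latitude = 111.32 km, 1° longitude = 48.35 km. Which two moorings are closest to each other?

R1 and R3

Pairwise distances:
R1–R2: √((1.4576·111.32)² + (0.2283·48.35)²) = √(26328.317985 + 121.844177) = 162.6351 km
R1–R3: √((0.1556·111.32)² + (-0.2714·48.35)²) = √(300.030621 + 172.191870) = 21.7307 km
R1–R4: √((1.7957·111.32)² + (-0.2050·48.35)²) = √(39958.940142 + 98.242788) = 200.1429 km
R1–R5: √((0.9954·111.32)² + (0.0994·48.35)²) = √(12278.396908 + 23.097540) = 110.9121 km
R1–R6: √((1.3139·111.32)² + (-1.3826·48.35)²) = √(21392.966968 + 4468.750029) = 160.8158 km
R1–R7: √((1.3080·111.32)² + (-0.2552·48.35)²) = √(21201.270315 + 152.248947) = 146.1284 km
R2–R3: √((-1.3020·111.32)² + (-0.4997·48.35)²) = √(21007.209365 + 583.729519) = 146.9386 km
R2–R4: √((0.3381·111.32)² + (-0.4333·48.35)²) = √(1416.565749 + 438.904805) = 43.0752 km
R2–R5: √((-0.4622·111.32)² + (-0.1289·48.35)²) = √(2647.319006 + 38.841750) = 51.8282 km
R2–R6: √((-0.1437·111.32)² + (-1.6109·48.35)²) = √(255.893899 + 6066.387106) = 79.5128 km
R2–R7: √((-0.1496·111.32)² + (-0.4835·48.35)²) = √(277.338130 + 546.494649) = 28.7025 km
R3–R4: √((1.6401·111.32)² + (0.0664·48.35)²) = √(33333.970946 + 10.306925) = 182.6042 km
R3–R5: √((0.8398·111.32)² + (0.3708·48.35)²) = √(8739.732413 + 321.419638) = 95.1901 km
R3–R6: √((1.1583·111.32)² + (-1.1112·48.35)²) = √(16626.028017 + 2886.538951) = 139.6874 km
R3–R7: √((1.1524·111.32)² + (0.0162·48.35)²) = √(16457.084329 + 0.613512) = 128.2876 km
R4–R5: √((-0.8003·111.32)² + (0.3044·48.35)²) = √(7936.920480 + 216.611871) = 90.2969 km
R4–R6: √((-0.4818·111.32)² + (-1.1776·48.35)²) = √(2876.603382 + 3241.817414) = 78.2203 km
R4–R7: √((-0.4877·111.32)² + (-0.0502·48.35)²) = √(2947.487056 + 5.891154) = 54.3450 km
R5–R6: √((0.3185·111.32)² + (-1.4820·48.35)²) = √(1257.086807 + 5134.396032) = 79.9468 km
R5–R7: √((0.3126·111.32)² + (-0.3546·48.35)²) = √(1210.944789 + 293.947939) = 38.7929 km
R6–R7: √((-0.0059·111.32)² + (1.1274·48.35)²) = √(0.431370 + 2971.317206) = 54.5137 km
Closest pair: R1–R3 at 21.7307 km.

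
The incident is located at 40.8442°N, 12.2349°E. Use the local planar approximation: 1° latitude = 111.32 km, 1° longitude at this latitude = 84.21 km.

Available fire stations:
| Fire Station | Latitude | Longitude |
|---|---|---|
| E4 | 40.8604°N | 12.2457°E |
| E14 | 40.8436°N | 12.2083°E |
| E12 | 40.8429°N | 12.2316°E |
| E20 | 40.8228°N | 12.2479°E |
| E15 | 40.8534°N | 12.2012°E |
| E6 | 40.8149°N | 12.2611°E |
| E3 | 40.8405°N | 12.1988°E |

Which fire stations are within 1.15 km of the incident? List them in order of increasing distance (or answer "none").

E12

Distances from 40.8442°N, 12.2349°E:
E4: 2.0197 km
E14: 2.2410 km
E12: 0.3133 km
E20: 2.6217 km
E15: 3.0170 km
E6: 3.9378 km
E3: 3.0678 km
Threshold 1.15 km: E12 (0.3133 km) is within range.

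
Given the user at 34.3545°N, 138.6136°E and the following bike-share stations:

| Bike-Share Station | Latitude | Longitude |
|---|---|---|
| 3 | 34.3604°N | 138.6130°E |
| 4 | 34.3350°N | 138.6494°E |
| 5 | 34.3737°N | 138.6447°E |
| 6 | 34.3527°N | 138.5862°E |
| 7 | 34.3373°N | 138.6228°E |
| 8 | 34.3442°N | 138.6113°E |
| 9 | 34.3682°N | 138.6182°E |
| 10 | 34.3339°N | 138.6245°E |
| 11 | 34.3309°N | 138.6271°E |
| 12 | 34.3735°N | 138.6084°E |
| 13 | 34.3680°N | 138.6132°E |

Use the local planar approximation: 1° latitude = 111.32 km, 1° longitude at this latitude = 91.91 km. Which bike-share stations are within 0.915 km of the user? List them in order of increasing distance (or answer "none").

Distances from 34.3545°N, 138.6136°E:
3: √((0.0059·111.32)² + (-0.0006·91.91)²) = √(0.431370 + 0.003041) = 0.6591 km
4: √((-0.0195·111.32)² + (0.0358·91.91)²) = √(4.712112 + 10.826587) = 3.9419 km
5: √((0.0192·111.32)² + (0.0311·91.91)²) = √(4.568239 + 8.170456) = 3.5691 km
6: √((-0.0018·111.32)² + (-0.0274·91.91)²) = √(0.040151 + 6.342006) = 2.5263 km
7: √((-0.0172·111.32)² + (0.0092·91.91)²) = √(3.666091 + 0.714992) = 2.0931 km
8: √((-0.0103·111.32)² + (-0.0023·91.91)²) = √(1.314682 + 0.044687) = 1.1659 km
9: √((0.0137·111.32)² + (0.0046·91.91)²) = √(2.325881 + 0.178748) = 1.5826 km
10: √((-0.0206·111.32)² + (0.0109·91.91)²) = √(5.258730 + 1.003641) = 2.5025 km
11: √((-0.0236·111.32)² + (0.0135·91.91)²) = √(6.901928 + 1.539547) = 2.9054 km
12: √((0.0190·111.32)² + (-0.0052·91.91)²) = √(4.473563 + 0.228419) = 2.1684 km
13: √((0.0135·111.32)² + (-0.0004·91.91)²) = √(2.258468 + 0.001352) = 1.5033 km
Threshold 0.915 km: 3 (0.6591 km) is within range.

3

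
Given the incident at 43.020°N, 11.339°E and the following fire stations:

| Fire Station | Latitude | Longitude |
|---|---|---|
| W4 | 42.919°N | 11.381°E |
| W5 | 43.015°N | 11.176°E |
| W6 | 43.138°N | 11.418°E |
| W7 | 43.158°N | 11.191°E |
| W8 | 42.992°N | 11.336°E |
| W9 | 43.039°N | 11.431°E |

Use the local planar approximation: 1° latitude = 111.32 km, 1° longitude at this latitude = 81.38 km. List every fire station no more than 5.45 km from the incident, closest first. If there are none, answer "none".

Distances from 43.020°N, 11.339°E:
W4: √((-0.101·111.32)² + (0.042·81.38)²) = √(126.41224 + 11.68245) = 11.751 km
W5: √((-0.005·111.32)² + (-0.163·81.38)²) = √(0.30980 + 175.95863) = 13.277 km
W6: √((0.118·111.32)² + (0.079·81.38)²) = √(172.54819 + 41.33230) = 14.625 km
W7: √((0.138·111.32)² + (-0.148·81.38)²) = √(235.99596 + 145.06372) = 19.521 km
W8: √((-0.028·111.32)² + (-0.003·81.38)²) = √(9.71544 + 0.05960) = 3.127 km
W9: √((0.019·111.32)² + (0.092·81.38)²) = √(4.47356 + 56.05457) = 7.780 km
Threshold 5.45 km: W8 (3.127 km) is within range.

W8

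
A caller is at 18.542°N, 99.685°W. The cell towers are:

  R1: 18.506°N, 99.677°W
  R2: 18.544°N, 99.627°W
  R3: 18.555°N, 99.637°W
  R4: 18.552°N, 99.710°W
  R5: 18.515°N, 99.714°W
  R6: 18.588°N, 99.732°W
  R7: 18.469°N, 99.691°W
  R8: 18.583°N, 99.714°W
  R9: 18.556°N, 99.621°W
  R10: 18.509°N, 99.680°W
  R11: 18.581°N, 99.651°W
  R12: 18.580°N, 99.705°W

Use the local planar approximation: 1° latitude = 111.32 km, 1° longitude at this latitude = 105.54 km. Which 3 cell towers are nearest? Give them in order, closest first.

R4, R10, R1

Distances from 18.542°N, 99.685°W:
R1: 4.095 km
R2: 6.125 km
R3: 5.269 km
R4: 2.864 km
R5: 4.290 km
R6: 7.129 km
R7: 8.151 km
R8: 5.495 km
R9: 6.932 km
R10: 3.711 km
R11: 5.632 km
R12: 4.728 km
Sorted: R4 (2.864 km) < R10 (3.711 km) < R1 (4.095 km) < R5 (4.290 km) < R12 (4.728 km) < …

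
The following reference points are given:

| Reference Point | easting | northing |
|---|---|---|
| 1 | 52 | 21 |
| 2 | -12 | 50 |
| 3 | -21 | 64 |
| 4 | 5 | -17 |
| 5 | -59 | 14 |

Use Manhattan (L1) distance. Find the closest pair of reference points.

Pairwise distances:
2–3: 23
2–5: 83
2–4: 84
1–4: 85
3–5: 88
1–2: 93
4–5: 95
3–4: 107
1–3: 116
1–5: 118
Closest pair: 2–3 at 23.

2 and 3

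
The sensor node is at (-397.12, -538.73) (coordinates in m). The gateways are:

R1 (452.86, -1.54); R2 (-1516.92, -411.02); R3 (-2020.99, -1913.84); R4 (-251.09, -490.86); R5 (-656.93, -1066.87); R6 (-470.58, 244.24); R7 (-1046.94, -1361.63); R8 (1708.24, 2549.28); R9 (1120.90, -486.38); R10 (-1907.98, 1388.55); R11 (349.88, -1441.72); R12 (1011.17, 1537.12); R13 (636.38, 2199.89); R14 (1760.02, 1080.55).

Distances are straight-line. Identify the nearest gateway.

R4

Distances from (-397.12, -538.73):
R1: √((849.98)² + (537.19)²) = √(722466.0004 + 288573.0961) = 1005.50 m
R2: √((-1119.80)² + (127.71)²) = √(1253952.0400 + 16309.8441) = 1127.06 m
R3: √((-1623.87)² + (-1375.11)²) = √(2636953.7769 + 1890927.5121) = 2127.88 m
R4: √((146.03)² + (47.87)²) = √(21324.7609 + 2291.5369) = 153.68 m
R5: √((-259.81)² + (-528.14)²) = √(67501.2361 + 278931.8596) = 588.59 m
R6: √((-73.46)² + (782.97)²) = √(5396.3716 + 613042.0209) = 786.41 m
R7: √((-649.82)² + (-822.90)²) = √(422266.0324 + 677164.4100) = 1048.54 m
R8: √((2105.36)² + (3088.01)²) = √(4432540.7296 + 9535805.7601) = 3737.43 m
R9: √((1518.02)² + (52.35)²) = √(2304384.7204 + 2740.5225) = 1518.92 m
R10: √((-1510.86)² + (1927.28)²) = √(2282697.9396 + 3714408.1984) = 2448.90 m
R11: √((747.00)² + (-902.99)²) = √(558009.0000 + 815390.9401) = 1171.92 m
R12: √((1408.29)² + (2075.85)²) = √(1983280.7241 + 4309153.2225) = 2508.47 m
R13: √((1033.50)² + (2738.62)²) = √(1068122.2500 + 7500039.5044) = 2927.14 m
R14: √((2157.14)² + (1619.28)²) = √(4653252.9796 + 2622067.7184) = 2697.28 m
Minimum: R4 at 153.68 m.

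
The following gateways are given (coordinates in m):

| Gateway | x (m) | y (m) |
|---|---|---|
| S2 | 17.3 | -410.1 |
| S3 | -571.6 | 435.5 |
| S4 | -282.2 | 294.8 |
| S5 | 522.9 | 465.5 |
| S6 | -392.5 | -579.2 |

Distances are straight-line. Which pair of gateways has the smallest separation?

S3 and S4

Pairwise distances:
S3–S4: 321.8 m
S2–S6: 443.3 m
S2–S4: 765.9 m
S4–S5: 823.0 m
S4–S6: 880.9 m
S2–S5: 1011.1 m
S3–S6: 1030.4 m
S2–S3: 1030.5 m
S3–S5: 1094.9 m
S5–S6: 1389.0 m
Closest pair: S3–S4 at 321.8 m.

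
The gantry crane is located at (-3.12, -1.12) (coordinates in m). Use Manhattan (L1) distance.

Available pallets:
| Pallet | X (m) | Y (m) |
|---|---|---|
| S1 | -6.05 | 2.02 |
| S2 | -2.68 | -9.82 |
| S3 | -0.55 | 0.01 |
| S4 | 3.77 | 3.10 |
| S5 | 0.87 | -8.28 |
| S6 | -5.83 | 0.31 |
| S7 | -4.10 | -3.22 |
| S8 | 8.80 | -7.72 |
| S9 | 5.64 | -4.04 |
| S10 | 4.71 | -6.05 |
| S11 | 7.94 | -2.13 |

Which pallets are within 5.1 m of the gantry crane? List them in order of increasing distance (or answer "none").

Distances from (-3.12, -1.12):
S1: 6.07 m
S2: 9.14 m
S3: 3.70 m
S4: 11.11 m
S5: 11.15 m
S6: 4.14 m
S7: 3.08 m
S8: 18.52 m
S9: 11.68 m
S10: 12.76 m
S11: 12.07 m
Threshold 5.1 m: S7 (3.08 m), S3 (3.70 m), S6 (4.14 m) are within range.

S7, S3, S6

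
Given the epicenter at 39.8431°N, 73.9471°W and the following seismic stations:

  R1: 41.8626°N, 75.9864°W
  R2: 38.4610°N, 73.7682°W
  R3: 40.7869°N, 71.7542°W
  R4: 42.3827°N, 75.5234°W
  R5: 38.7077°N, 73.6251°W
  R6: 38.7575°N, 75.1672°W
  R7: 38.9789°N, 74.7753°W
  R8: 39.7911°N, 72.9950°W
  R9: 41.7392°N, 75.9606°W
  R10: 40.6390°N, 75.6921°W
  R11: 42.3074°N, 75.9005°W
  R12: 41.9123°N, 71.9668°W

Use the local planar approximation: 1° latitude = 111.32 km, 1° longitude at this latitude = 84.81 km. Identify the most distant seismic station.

R11

Distances from 39.8431°N, 73.9471°W:
R1: 283.6417 km
R2: 154.6017 km
R3: 213.6046 km
R4: 312.7234 km
R5: 129.3093 km
R6: 159.0971 km
R7: 119.1158 km
R8: 80.9548 km
R9: 271.5011 km
R10: 172.4875 km
R11: 320.4692 km
R12: 285.0702 km
Maximum: R11 at 320.4692 km.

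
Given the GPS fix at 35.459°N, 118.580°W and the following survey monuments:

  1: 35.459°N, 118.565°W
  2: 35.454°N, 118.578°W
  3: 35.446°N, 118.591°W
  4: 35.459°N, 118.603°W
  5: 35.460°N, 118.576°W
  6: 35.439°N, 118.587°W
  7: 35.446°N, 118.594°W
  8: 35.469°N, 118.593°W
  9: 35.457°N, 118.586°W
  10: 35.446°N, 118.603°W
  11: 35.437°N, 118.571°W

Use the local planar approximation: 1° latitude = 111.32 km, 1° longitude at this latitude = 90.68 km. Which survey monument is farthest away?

11

Distances from 35.459°N, 118.580°W:
1: √((0.000·111.32)² + (0.015·90.68)²) = √(0.00000 + 1.85014) = 1.360 km
2: √((-0.005·111.32)² + (0.002·90.68)²) = √(0.30980 + 0.03289) = 0.585 km
3: √((-0.013·111.32)² + (-0.011·90.68)²) = √(2.09427 + 0.99497) = 1.758 km
4: √((0.000·111.32)² + (-0.023·90.68)²) = √(0.00000 + 4.34989) = 2.086 km
5: √((0.001·111.32)² + (0.004·90.68)²) = √(0.01239 + 0.13157) = 0.379 km
6: √((-0.020·111.32)² + (-0.007·90.68)²) = √(4.95686 + 0.40292) = 2.315 km
7: √((-0.013·111.32)² + (-0.014·90.68)²) = √(2.09427 + 1.61168) = 1.925 km
8: √((0.010·111.32)² + (-0.013·90.68)²) = √(1.23921 + 1.38966) = 1.621 km
9: √((-0.002·111.32)² + (-0.006·90.68)²) = √(0.04957 + 0.29602) = 0.588 km
10: √((-0.013·111.32)² + (-0.023·90.68)²) = √(2.09427 + 4.34989) = 2.539 km
11: √((-0.022·111.32)² + (0.009·90.68)²) = √(5.99780 + 0.66605) = 2.581 km
Maximum: 11 at 2.581 km.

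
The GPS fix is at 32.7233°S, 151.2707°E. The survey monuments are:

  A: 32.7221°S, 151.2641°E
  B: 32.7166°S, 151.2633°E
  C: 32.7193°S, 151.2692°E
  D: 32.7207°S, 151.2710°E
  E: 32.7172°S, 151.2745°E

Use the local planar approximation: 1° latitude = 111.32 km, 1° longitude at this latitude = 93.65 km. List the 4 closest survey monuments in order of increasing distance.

D, C, A, E

Distances from 32.7233°S, 151.2707°E:
A: √((0.0012·111.32)² + (-0.0066·93.65)²) = √(0.017845 + 0.382035) = 0.6324 km
B: √((0.0067·111.32)² + (-0.0074·93.65)²) = √(0.556283 + 0.480263) = 1.0181 km
C: √((0.0040·111.32)² + (-0.0015·93.65)²) = √(0.198274 + 0.019733) = 0.4669 km
D: √((0.0026·111.32)² + (0.0003·93.65)²) = √(0.083771 + 0.000789) = 0.2908 km
E: √((0.0061·111.32)² + (0.0038·93.65)²) = √(0.461112 + 0.126643) = 0.7667 km
Sorted: D (0.2908 km) < C (0.4669 km) < A (0.6324 km) < E (0.7667 km) < B (1.0181 km)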